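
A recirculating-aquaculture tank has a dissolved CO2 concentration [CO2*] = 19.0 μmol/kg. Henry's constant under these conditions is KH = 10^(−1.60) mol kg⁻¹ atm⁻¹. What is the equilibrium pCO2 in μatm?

KH = 10^(−1.60) = 2.512×10^-2 mol kg⁻¹ atm⁻¹
pCO2 = [CO2*]/KH = 19.0×10^-6 / 2.512×10^-2 = 7.56×10^-4 atm = 756 μatm

pCO2 = 756 μatm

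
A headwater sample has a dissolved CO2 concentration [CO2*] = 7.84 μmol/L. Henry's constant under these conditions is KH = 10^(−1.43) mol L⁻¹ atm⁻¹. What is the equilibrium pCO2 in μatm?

pCO2 = 211 μatm

KH = 10^(−1.43) = 3.715×10^-2 mol L⁻¹ atm⁻¹
pCO2 = [CO2*]/KH = 7.84×10^-6 / 3.715×10^-2 = 2.11×10^-4 atm = 211 μatm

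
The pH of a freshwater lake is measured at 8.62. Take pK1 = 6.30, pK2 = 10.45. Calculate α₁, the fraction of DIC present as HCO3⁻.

α₁ = 0.981

α₁ = 1 / (1 + [H⁺]/K1 + K2/[H⁺]) = 1 / (1 + 10^-2.32 + 10^-1.83)
   = 1 / (1 + 0.0047863 + 0.014791) = 1/1.0196 = 0.9808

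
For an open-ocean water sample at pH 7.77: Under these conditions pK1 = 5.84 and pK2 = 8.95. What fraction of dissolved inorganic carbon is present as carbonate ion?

α₂ = 1 / (1 + [H⁺]/K2 + [H⁺]²/(K1K2)) = 1 / (1 + 10^+1.18 + 10^-0.75)
   = 1 / (1 + 15.136 + 0.17783) = 1/16.313 = 0.06130

α₂ = 0.0613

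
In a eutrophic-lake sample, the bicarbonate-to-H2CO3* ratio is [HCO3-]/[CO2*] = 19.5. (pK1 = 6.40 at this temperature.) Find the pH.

From K1 = [H⁺][HCO3-]/[CO2*]:  pH = pK1 + log₁₀([HCO3-]/[CO2*])
log₁₀(19.5) = +1.290
pH = 6.40 + (+1.290) = 7.69

pH = 7.69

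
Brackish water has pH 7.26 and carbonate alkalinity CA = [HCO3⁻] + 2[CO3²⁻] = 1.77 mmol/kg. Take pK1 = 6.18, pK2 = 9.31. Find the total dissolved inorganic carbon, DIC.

CA = [HCO3⁻] + 2[CO3²⁻] = (α₁ + 2α₂)·DIC
At pH 7.26: [H⁺]/K1 = 10^-1.08 = 0.083176, K2/[H⁺] = 10^-2.05 = 0.0089125
α₁ = 1/(1 + 0.083176 + 0.0089125) = 1/1.0921 = 0.9157; α₂ = α₁·K2/[H⁺] = 0.008161
α₁ + 2α₂ = 0.9320
DIC = CA / (α₁ + 2α₂) = 1.77 / 0.9320 = 1.90 mmol/kg

DIC = 1.90 mmol/kg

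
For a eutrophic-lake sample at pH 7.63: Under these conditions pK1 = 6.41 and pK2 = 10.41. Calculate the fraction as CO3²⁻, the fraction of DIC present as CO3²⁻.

α₂ = 1 / (1 + [H⁺]/K2 + [H⁺]²/(K1K2)) = 1 / (1 + 10^+2.78 + 10^+1.56)
   = 1 / (1 + 602.56 + 36.308) = 1/639.87 = 0.001563

α₂ = 0.00156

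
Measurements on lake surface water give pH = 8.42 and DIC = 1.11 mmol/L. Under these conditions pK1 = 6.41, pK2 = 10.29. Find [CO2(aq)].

[CO2*] = 10.6 μmol/L

α₀ = 1 / (1 + K1/[H⁺] + K1K2/[H⁺]²) = 1 / (1 + 10^+2.01 + 10^+0.14)
   = 1 / (1 + 102.33 + 1.3804) = 1/104.71 = 0.009550
[CO2*] = α₀ × DIC = 0.009550 × 1.11 = 0.0106 mmol/L = 10.6 μmol/L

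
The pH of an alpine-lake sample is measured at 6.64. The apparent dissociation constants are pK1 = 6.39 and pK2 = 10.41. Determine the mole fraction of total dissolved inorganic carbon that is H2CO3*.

α₀ = 0.360

α₀ = 1 / (1 + K1/[H⁺] + K1K2/[H⁺]²) = 1 / (1 + 10^+0.25 + 10^-3.52)
   = 1 / (1 + 1.7783 + 0.00030200) = 1/2.7786 = 0.3599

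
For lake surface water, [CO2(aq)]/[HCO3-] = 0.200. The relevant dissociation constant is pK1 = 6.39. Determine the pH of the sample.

From K1 = [H⁺][HCO3-]/[CO2(aq)]:  pH = pK1 − log₁₀([CO2(aq)]/[HCO3-])
log₁₀(0.200) = -0.699
pH = 6.39 − (-0.699) = 7.09

pH = 7.09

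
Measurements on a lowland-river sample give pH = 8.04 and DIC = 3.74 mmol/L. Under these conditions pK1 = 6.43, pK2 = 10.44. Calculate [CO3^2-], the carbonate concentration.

[CO3²⁻] = 14.5 μmol/L

α₂ = 1 / (1 + [H⁺]/K2 + [H⁺]²/(K1K2)) = 1 / (1 + 10^+2.40 + 10^+0.79)
   = 1 / (1 + 251.19 + 6.1660) = 1/258.35 = 0.003871
[CO3²⁻] = α₂ × DIC = 0.003871 × 3.74 = 0.0145 mmol/L = 14.5 μmol/L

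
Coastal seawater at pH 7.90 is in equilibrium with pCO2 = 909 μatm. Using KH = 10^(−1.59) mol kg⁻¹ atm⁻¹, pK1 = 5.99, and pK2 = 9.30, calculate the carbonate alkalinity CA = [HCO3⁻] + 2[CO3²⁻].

[CO2*] = KH · pCO2 = 10^(−1.59) × 909×10^-6 = 2.336×10^-5 mol/kg
α₀ = 1/(1 + K1/[H⁺] + K1K2/[H⁺]²) = 1/(1 + 10^+1.91 + 10^+0.51) = 0.01169
DIC = [CO2*]/α₀ = 2.336×10^-5 / 0.01169 = 1.998 mmol/kg
CA = (α₁ + 2α₂)·DIC = (0.9505 + 2×0.03784) × 1.998 = 2.05 mmol/kg

CA = 2.05 mmol/kg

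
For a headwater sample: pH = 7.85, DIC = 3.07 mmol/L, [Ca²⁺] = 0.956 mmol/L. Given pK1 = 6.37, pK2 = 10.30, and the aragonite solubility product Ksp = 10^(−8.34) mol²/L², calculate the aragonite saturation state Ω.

Ω = 2.20

α₂ = 1 / (1 + [H⁺]/K2 + [H⁺]²/(K1K2)) = 1 / (1 + 10^+2.45 + 10^+0.97)
   = 1 / (1 + 281.84 + 9.3325) = 1/292.17 = 0.003423
[CO3²⁻] = α₂ × DIC = 0.003423 × 3.07 = 0.01051 mmol/L = 10.51 μmol/L
Ksp = 10^(−8.34) = 4.571×10^-9
Ω = [Ca²⁺][CO3²⁻]/Ksp = (0.956×10^-3)(1.051×10^-5) / 4.571×10^-9 = 2.20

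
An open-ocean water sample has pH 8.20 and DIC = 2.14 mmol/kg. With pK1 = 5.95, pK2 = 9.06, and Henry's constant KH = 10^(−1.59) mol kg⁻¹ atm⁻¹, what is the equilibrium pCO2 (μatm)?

α₀ = 1 / (1 + K1/[H⁺] + K1K2/[H⁺]²) = 1 / (1 + 10^+2.25 + 10^+1.39)
   = 1 / (1 + 177.83 + 24.547) = 1/203.38 = 0.004917
[CO2*] = α₀ × DIC = 0.004917 × 2.14 = 0.01052 mmol/kg = 10.52 μmol/kg
pCO2 = [CO2*]/KH = 1.052×10^-5 / 2.570×10^-2 = 409 μatm

pCO2 = 409 μatm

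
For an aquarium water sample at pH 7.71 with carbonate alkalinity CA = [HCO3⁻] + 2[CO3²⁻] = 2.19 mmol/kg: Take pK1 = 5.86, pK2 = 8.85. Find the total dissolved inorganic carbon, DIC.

CA = [HCO3⁻] + 2[CO3²⁻] = (α₁ + 2α₂)·DIC
At pH 7.71: [H⁺]/K1 = 10^-1.85 = 0.014125, K2/[H⁺] = 10^-1.14 = 0.072444
α₁ = 1/(1 + 0.014125 + 0.072444) = 1/1.0866 = 0.9203; α₂ = α₁·K2/[H⁺] = 0.06667
α₁ + 2α₂ = 1.0537
DIC = CA / (α₁ + 2α₂) = 2.19 / 1.0537 = 2.08 mmol/kg

DIC = 2.08 mmol/kg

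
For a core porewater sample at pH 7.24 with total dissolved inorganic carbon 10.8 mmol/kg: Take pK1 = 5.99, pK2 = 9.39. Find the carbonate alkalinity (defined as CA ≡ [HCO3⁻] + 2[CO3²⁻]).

CA = [HCO3⁻] + 2[CO3²⁻] = (α₁ + 2α₂)·DIC
At pH 7.24: [H⁺]/K1 = 10^-1.25 = 0.056234, K2/[H⁺] = 10^-2.15 = 0.0070795
α₁ = 1/(1 + 0.056234 + 0.0070795) = 1/1.0633 = 0.9405; α₂ = α₁·K2/[H⁺] = 0.006658
α₁ + 2α₂ = 0.9538
CA = 0.9538 × 10.8 = 10.3 mmol/kg

CA = 10.3 mmol/kg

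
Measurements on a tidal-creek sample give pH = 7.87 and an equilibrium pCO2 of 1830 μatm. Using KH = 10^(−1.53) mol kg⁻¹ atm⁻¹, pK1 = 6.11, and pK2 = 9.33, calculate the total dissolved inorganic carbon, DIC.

[CO2*] = KH · pCO2 = 10^(−1.53) × 1830×10^-6 = 5.401×10^-5 mol/kg
α₀ = 1/(1 + K1/[H⁺] + K1K2/[H⁺]²) = 1/(1 + 10^+1.76 + 10^+0.30) = 0.01652
DIC = [CO2*]/α₀ = 5.401×10^-5 / 0.01652 = 3.27 mmol/kg

DIC = 3.27 mmol/kg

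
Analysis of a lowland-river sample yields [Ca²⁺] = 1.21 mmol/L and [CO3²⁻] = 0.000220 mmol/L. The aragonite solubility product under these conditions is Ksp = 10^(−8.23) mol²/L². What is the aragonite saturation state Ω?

Ω = 0.0452

Ksp = 10^(−8.23) = 5.888×10^-9
Ω = [Ca²⁺][CO3²⁻]/Ksp = (1.21×10^-3)(0.000220×10^-3) / 5.888×10^-9 = 0.0452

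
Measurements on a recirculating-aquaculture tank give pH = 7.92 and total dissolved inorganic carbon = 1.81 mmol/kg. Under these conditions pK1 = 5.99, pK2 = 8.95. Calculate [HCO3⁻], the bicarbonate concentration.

[HCO3⁻] = 1.64 mmol/kg

α₁ = 1 / (1 + [H⁺]/K1 + K2/[H⁺]) = 1 / (1 + 10^-1.93 + 10^-1.03)
   = 1 / (1 + 0.011749 + 0.093325) = 1/1.1051 = 0.9049
[HCO3⁻] = α₁ × DIC = 0.9049 × 1.81 = 1.64 mmol/kg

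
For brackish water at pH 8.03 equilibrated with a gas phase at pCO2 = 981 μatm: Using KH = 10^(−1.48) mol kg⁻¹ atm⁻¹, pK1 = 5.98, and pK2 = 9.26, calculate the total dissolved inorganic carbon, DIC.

DIC = 3.89 mmol/kg

[CO2*] = KH · pCO2 = 10^(−1.48) × 981×10^-6 = 3.248×10^-5 mol/kg
α₀ = 1/(1 + K1/[H⁺] + K1K2/[H⁺]²) = 1/(1 + 10^+2.05 + 10^+0.82) = 0.008347
DIC = [CO2*]/α₀ = 3.248×10^-5 / 0.008347 = 3.89 mmol/kg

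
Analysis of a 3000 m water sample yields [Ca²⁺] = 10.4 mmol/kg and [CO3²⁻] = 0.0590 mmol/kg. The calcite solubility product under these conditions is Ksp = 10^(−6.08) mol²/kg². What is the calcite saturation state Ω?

Ω = 0.738

Ksp = 10^(−6.08) = 8.318×10^-7
Ω = [Ca²⁺][CO3²⁻]/Ksp = (10.4×10^-3)(0.0590×10^-3) / 8.318×10^-7 = 0.738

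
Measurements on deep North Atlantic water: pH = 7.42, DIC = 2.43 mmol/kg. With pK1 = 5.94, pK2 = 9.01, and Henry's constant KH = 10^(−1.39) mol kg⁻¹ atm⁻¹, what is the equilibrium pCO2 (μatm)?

α₀ = 1 / (1 + K1/[H⁺] + K1K2/[H⁺]²) = 1 / (1 + 10^+1.48 + 10^-0.11)
   = 1 / (1 + 30.200 + 0.77625) = 1/31.976 = 0.03127
[CO2*] = α₀ × DIC = 0.03127 × 2.43 = 0.07600 mmol/kg
pCO2 = [CO2*]/KH = 7.600×10^-5 / 4.074×10^-2 = 1870 μatm

pCO2 = 1870 μatm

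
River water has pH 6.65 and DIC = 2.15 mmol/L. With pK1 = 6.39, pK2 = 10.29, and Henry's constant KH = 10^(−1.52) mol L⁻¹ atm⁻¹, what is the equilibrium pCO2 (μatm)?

pCO2 = 2.52×10^4 μatm

α₀ = 1 / (1 + K1/[H⁺] + K1K2/[H⁺]²) = 1 / (1 + 10^+0.26 + 10^-3.38)
   = 1 / (1 + 1.8197 + 0.00041687) = 1/2.8201 = 0.3546
[CO2*] = α₀ × DIC = 0.3546 × 2.15 = 0.7624 mmol/L
pCO2 = [CO2*]/KH = 7.624×10^-4 / 3.020×10^-2 = 2.52×10^4 μatm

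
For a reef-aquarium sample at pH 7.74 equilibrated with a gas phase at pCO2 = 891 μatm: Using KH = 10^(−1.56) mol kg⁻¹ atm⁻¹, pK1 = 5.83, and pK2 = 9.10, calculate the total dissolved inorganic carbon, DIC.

DIC = 2.11 mmol/kg

[CO2*] = KH · pCO2 = 10^(−1.56) × 891×10^-6 = 2.454×10^-5 mol/kg
α₀ = 1/(1 + K1/[H⁺] + K1K2/[H⁺]²) = 1/(1 + 10^+1.91 + 10^+0.55) = 0.01165
DIC = [CO2*]/α₀ = 2.454×10^-5 / 0.01165 = 2.11 mmol/kg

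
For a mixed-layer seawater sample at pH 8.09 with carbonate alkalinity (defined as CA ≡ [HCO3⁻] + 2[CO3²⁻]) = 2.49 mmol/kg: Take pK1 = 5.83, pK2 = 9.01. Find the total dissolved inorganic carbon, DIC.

CA = [HCO3⁻] + 2[CO3²⁻] = (α₁ + 2α₂)·DIC
At pH 8.09: [H⁺]/K1 = 10^-2.26 = 0.0054954, K2/[H⁺] = 10^-0.92 = 0.12023
α₁ = 1/(1 + 0.0054954 + 0.12023) = 1/1.1257 = 0.8883; α₂ = α₁·K2/[H⁺] = 0.1068
α₁ + 2α₂ = 1.1019
DIC = CA / (α₁ + 2α₂) = 2.49 / 1.1019 = 2.26 mmol/kg

DIC = 2.26 mmol/kg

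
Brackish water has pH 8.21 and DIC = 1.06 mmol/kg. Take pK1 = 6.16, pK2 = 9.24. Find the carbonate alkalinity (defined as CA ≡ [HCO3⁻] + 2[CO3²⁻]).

CA = [HCO3⁻] + 2[CO3²⁻] = (α₁ + 2α₂)·DIC
At pH 8.21: [H⁺]/K1 = 10^-2.05 = 0.0089125, K2/[H⁺] = 10^-1.03 = 0.093325
α₁ = 1/(1 + 0.0089125 + 0.093325) = 1/1.1022 = 0.9072; α₂ = α₁·K2/[H⁺] = 0.08467
α₁ + 2α₂ = 1.0766
CA = 1.0766 × 1.06 = 1.14 mmol/kg

CA = 1.14 mmol/kg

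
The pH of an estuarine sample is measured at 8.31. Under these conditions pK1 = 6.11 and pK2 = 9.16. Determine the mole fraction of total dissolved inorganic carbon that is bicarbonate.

α₁ = 0.871

α₁ = 1 / (1 + [H⁺]/K1 + K2/[H⁺]) = 1 / (1 + 10^-2.20 + 10^-0.85)
   = 1 / (1 + 0.0063096 + 0.14125) = 1/1.1476 = 0.8714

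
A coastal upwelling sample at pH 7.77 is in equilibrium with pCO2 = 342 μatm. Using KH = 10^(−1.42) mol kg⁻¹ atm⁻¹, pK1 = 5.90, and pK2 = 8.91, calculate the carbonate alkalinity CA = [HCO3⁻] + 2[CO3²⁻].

[CO2*] = KH · pCO2 = 10^(−1.42) × 342×10^-6 = 1.300×10^-5 mol/kg
α₀ = 1/(1 + K1/[H⁺] + K1K2/[H⁺]²) = 1/(1 + 10^+1.87 + 10^+0.73) = 0.01242
DIC = [CO2*]/α₀ = 1.300×10^-5 / 0.01242 = 1.047 mmol/kg
CA = (α₁ + 2α₂)·DIC = (0.9209 + 2×0.06671) × 1.047 = 1.10 mmol/kg

CA = 1.10 mmol/kg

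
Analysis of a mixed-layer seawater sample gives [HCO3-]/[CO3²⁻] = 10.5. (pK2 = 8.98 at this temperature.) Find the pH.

pH = 7.96

From K2 = [H⁺][CO3²⁻]/[HCO3-]:  pH = pK2 − log₁₀([HCO3-]/[CO3²⁻])
log₁₀(10.5) = +1.021
pH = 8.98 − (+1.021) = 7.96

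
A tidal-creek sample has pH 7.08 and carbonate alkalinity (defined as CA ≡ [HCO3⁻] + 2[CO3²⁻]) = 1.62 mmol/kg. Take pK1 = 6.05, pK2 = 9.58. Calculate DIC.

CA = [HCO3⁻] + 2[CO3²⁻] = (α₁ + 2α₂)·DIC
At pH 7.08: [H⁺]/K1 = 10^-1.03 = 0.093325, K2/[H⁺] = 10^-2.50 = 0.0031623
α₁ = 1/(1 + 0.093325 + 0.0031623) = 1/1.0965 = 0.9120; α₂ = α₁·K2/[H⁺] = 0.002884
α₁ + 2α₂ = 0.9178
DIC = CA / (α₁ + 2α₂) = 1.62 / 0.9178 = 1.77 mmol/kg

DIC = 1.77 mmol/kg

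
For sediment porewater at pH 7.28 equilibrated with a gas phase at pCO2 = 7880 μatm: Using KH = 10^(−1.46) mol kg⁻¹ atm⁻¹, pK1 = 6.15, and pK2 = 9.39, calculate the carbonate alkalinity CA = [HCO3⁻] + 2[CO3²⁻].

[CO2*] = KH · pCO2 = 10^(−1.46) × 7880×10^-6 = 2.732×10^-4 mol/kg
α₀ = 1/(1 + K1/[H⁺] + K1K2/[H⁺]²) = 1/(1 + 10^+1.13 + 10^-0.98) = 0.06852
DIC = [CO2*]/α₀ = 2.732×10^-4 / 0.06852 = 3.988 mmol/kg
CA = (α₁ + 2α₂)·DIC = (0.9243 + 2×0.007175) × 3.988 = 3.74 mmol/kg

CA = 3.74 mmol/kg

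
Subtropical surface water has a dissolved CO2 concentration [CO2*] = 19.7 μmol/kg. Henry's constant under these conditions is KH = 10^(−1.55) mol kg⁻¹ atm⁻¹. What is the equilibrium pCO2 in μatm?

KH = 10^(−1.55) = 2.818×10^-2 mol kg⁻¹ atm⁻¹
pCO2 = [CO2*]/KH = 19.7×10^-6 / 2.818×10^-2 = 6.99×10^-4 atm = 699 μatm

pCO2 = 699 μatm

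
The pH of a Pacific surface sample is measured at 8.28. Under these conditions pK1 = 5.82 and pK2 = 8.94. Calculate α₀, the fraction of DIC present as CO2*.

α₀ = 1 / (1 + K1/[H⁺] + K1K2/[H⁺]²) = 1 / (1 + 10^+2.46 + 10^+1.80)
   = 1 / (1 + 288.40 + 63.096) = 1/352.50 = 0.002837

α₀ = 0.00284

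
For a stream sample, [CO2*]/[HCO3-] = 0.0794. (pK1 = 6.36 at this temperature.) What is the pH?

pH = 7.46

From K1 = [H⁺][HCO3-]/[CO2*]:  pH = pK1 − log₁₀([CO2*]/[HCO3-])
log₁₀(0.0794) = -1.100
pH = 6.36 − (-1.100) = 7.46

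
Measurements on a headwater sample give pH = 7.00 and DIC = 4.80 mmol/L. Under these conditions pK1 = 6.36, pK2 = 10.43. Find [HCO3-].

α₁ = 1 / (1 + [H⁺]/K1 + K2/[H⁺]) = 1 / (1 + 10^-0.64 + 10^-3.43)
   = 1 / (1 + 0.22909 + 0.00037154) = 1/1.2295 = 0.8134
[HCO3⁻] = α₁ × DIC = 0.8134 × 4.80 = 3.90 mmol/L

[HCO3⁻] = 3.90 mmol/L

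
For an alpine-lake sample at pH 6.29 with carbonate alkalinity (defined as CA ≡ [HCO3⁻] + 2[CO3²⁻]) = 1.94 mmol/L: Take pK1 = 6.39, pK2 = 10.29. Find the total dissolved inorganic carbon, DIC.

CA = [HCO3⁻] + 2[CO3²⁻] = (α₁ + 2α₂)·DIC
At pH 6.29: [H⁺]/K1 = 10^0.10 = 1.2589, K2/[H⁺] = 10^-4.00 = 0.00010000
α₁ = 1/(1 + 1.2589 + 0.00010000) = 1/2.2590 = 0.4427; α₂ = α₁·K2/[H⁺] = 4.427×10^-5
α₁ + 2α₂ = 0.4428
DIC = CA / (α₁ + 2α₂) = 1.94 / 0.4428 = 4.38 mmol/L

DIC = 4.38 mmol/L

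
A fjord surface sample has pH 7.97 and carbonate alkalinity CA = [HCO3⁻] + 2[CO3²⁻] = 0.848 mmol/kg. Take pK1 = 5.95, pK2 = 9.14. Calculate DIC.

DIC = 0.805 mmol/kg

CA = [HCO3⁻] + 2[CO3²⁻] = (α₁ + 2α₂)·DIC
At pH 7.97: [H⁺]/K1 = 10^-2.02 = 0.0095499, K2/[H⁺] = 10^-1.17 = 0.067608
α₁ = 1/(1 + 0.0095499 + 0.067608) = 1/1.0772 = 0.9284; α₂ = α₁·K2/[H⁺] = 0.06277
α₁ + 2α₂ = 1.0539
DIC = CA / (α₁ + 2α₂) = 0.848 / 1.0539 = 0.805 mmol/kg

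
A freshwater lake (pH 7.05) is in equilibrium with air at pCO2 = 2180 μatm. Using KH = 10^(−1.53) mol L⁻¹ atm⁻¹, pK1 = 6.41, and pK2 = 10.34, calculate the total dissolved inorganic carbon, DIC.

[CO2*] = KH · pCO2 = 10^(−1.53) × 2180×10^-6 = 6.434×10^-5 mol/L
α₀ = 1/(1 + K1/[H⁺] + K1K2/[H⁺]²) = 1/(1 + 10^+0.64 + 10^-2.65) = 0.1863
DIC = [CO2*]/α₀ = 6.434×10^-5 / 0.1863 = 0.345 mmol/L

DIC = 0.345 mmol/L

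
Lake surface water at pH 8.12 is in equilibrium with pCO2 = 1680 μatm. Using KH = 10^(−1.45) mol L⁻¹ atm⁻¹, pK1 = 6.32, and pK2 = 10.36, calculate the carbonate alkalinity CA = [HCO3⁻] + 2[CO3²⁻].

CA = 3.80 mmol/L

[CO2*] = KH · pCO2 = 10^(−1.45) × 1680×10^-6 = 5.961×10^-5 mol/L
α₀ = 1/(1 + K1/[H⁺] + K1K2/[H⁺]²) = 1/(1 + 10^+1.80 + 10^-0.44) = 0.01551
DIC = [CO2*]/α₀ = 5.961×10^-5 / 0.01551 = 3.842 mmol/L
CA = (α₁ + 2α₂)·DIC = (0.9789 + 2×0.005633) × 3.842 = 3.80 mmol/L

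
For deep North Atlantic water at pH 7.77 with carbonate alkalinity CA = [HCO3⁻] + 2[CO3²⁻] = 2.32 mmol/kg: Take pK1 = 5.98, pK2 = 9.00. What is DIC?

CA = [HCO3⁻] + 2[CO3²⁻] = (α₁ + 2α₂)·DIC
At pH 7.77: [H⁺]/K1 = 10^-1.79 = 0.016218, K2/[H⁺] = 10^-1.23 = 0.058884
α₁ = 1/(1 + 0.016218 + 0.058884) = 1/1.0751 = 0.9301; α₂ = α₁·K2/[H⁺] = 0.05477
α₁ + 2α₂ = 1.0397
DIC = CA / (α₁ + 2α₂) = 2.32 / 1.0397 = 2.23 mmol/kg

DIC = 2.23 mmol/kg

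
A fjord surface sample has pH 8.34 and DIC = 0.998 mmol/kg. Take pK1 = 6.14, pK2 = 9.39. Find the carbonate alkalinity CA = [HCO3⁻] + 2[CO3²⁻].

CA = [HCO3⁻] + 2[CO3²⁻] = (α₁ + 2α₂)·DIC
At pH 8.34: [H⁺]/K1 = 10^-2.20 = 0.0063096, K2/[H⁺] = 10^-1.05 = 0.089125
α₁ = 1/(1 + 0.0063096 + 0.089125) = 1/1.0954 = 0.9129; α₂ = α₁·K2/[H⁺] = 0.08136
α₁ + 2α₂ = 1.0756
CA = 1.0756 × 0.998 = 1.07 mmol/kg

CA = 1.07 mmol/kg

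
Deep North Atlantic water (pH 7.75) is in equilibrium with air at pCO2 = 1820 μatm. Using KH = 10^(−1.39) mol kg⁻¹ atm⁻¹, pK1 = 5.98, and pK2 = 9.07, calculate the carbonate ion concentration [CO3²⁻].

[CO3²⁻] = 0.209 mmol/kg

[CO2*] = KH · pCO2 = 10^(−1.39) × 1820×10^-6 = 7.414×10^-5 mol/kg
α₀ = 1/(1 + K1/[H⁺] + K1K2/[H⁺]²) = 1/(1 + 10^+1.77 + 10^+0.45) = 0.01595
DIC = [CO2*]/α₀ = 7.414×10^-5 / 0.01595 = 4.649 mmol/kg
[CO3²⁻] = α₂·DIC; α₂ = 0.04495, so [CO3²⁻] = 0.04495 × 4.649 = 0.209 mmol/kg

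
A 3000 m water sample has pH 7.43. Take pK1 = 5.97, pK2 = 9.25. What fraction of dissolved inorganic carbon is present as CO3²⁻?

α₂ = 1 / (1 + [H⁺]/K2 + [H⁺]²/(K1K2)) = 1 / (1 + 10^+1.82 + 10^+0.36)
   = 1 / (1 + 66.069 + 2.2909) = 1/69.360 = 0.01442

α₂ = 0.0144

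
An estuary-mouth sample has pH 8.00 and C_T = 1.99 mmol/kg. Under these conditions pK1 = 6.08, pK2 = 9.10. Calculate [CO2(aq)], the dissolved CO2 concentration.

α₀ = 1 / (1 + K1/[H⁺] + K1K2/[H⁺]²) = 1 / (1 + 10^+1.92 + 10^+0.82)
   = 1 / (1 + 83.176 + 6.6069) = 1/90.783 = 0.01102
[CO2*] = α₀ × DIC = 0.01102 × 1.99 = 0.0219 mmol/kg

[CO2*] = 0.0219 mmol/kg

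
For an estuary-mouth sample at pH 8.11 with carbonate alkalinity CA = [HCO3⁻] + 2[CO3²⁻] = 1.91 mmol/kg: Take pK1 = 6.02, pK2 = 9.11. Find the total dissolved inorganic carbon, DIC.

DIC = 1.76 mmol/kg

CA = [HCO3⁻] + 2[CO3²⁻] = (α₁ + 2α₂)·DIC
At pH 8.11: [H⁺]/K1 = 10^-2.09 = 0.0081283, K2/[H⁺] = 10^-1.00 = 0.10000
α₁ = 1/(1 + 0.0081283 + 0.10000) = 1/1.1081 = 0.9024; α₂ = α₁·K2/[H⁺] = 0.09024
α₁ + 2α₂ = 1.0829
DIC = CA / (α₁ + 2α₂) = 1.91 / 1.0829 = 1.76 mmol/kg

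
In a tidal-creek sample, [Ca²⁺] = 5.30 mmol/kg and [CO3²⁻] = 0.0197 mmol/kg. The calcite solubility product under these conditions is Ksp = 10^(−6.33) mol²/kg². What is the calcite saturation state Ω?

Ksp = 10^(−6.33) = 4.677×10^-7
Ω = [Ca²⁺][CO3²⁻]/Ksp = (5.30×10^-3)(0.0197×10^-3) / 4.677×10^-7 = 0.223

Ω = 0.223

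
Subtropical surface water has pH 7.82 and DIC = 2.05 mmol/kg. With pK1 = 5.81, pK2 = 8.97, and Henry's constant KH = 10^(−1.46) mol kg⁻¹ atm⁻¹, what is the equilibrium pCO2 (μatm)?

α₀ = 1 / (1 + K1/[H⁺] + K1K2/[H⁺]²) = 1 / (1 + 10^+2.01 + 10^+0.86)
   = 1 / (1 + 102.33 + 7.2444) = 1/110.57 = 0.009044
[CO2*] = α₀ × DIC = 0.009044 × 2.05 = 0.01854 mmol/kg = 18.54 μmol/kg
pCO2 = [CO2*]/KH = 1.854×10^-5 / 3.467×10^-2 = 535 μatm

pCO2 = 535 μatm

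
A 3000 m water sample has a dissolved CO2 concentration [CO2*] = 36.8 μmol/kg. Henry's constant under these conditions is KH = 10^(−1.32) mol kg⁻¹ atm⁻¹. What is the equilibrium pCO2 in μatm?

KH = 10^(−1.32) = 4.786×10^-2 mol kg⁻¹ atm⁻¹
pCO2 = [CO2*]/KH = 36.8×10^-6 / 4.786×10^-2 = 7.69×10^-4 atm = 769 μatm

pCO2 = 769 μatm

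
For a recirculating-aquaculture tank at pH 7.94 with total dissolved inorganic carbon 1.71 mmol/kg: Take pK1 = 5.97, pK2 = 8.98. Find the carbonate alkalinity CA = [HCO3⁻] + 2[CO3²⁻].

CA = [HCO3⁻] + 2[CO3²⁻] = (α₁ + 2α₂)·DIC
At pH 7.94: [H⁺]/K1 = 10^-1.97 = 0.010715, K2/[H⁺] = 10^-1.04 = 0.091201
α₁ = 1/(1 + 0.010715 + 0.091201) = 1/1.1019 = 0.9075; α₂ = α₁·K2/[H⁺] = 0.08277
α₁ + 2α₂ = 1.0730
CA = 1.0730 × 1.71 = 1.83 mmol/kg

CA = 1.83 mmol/kg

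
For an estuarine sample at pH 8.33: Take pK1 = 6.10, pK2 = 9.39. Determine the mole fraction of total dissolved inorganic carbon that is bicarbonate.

α₁ = 0.915

α₁ = 1 / (1 + [H⁺]/K1 + K2/[H⁺]) = 1 / (1 + 10^-2.23 + 10^-1.06)
   = 1 / (1 + 0.0058884 + 0.087096) = 1/1.0930 = 0.9149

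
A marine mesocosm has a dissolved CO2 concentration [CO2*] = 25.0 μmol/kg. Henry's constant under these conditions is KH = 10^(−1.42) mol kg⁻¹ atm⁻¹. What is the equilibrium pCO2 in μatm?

pCO2 = 658 μatm

KH = 10^(−1.42) = 3.802×10^-2 mol kg⁻¹ atm⁻¹
pCO2 = [CO2*]/KH = 25.0×10^-6 / 3.802×10^-2 = 6.58×10^-4 atm = 658 μatm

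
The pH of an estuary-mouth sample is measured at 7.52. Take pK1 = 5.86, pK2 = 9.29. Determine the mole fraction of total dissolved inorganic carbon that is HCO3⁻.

α₁ = 0.963

α₁ = 1 / (1 + [H⁺]/K1 + K2/[H⁺]) = 1 / (1 + 10^-1.66 + 10^-1.77)
   = 1 / (1 + 0.021878 + 0.016982) = 1/1.0389 = 0.9626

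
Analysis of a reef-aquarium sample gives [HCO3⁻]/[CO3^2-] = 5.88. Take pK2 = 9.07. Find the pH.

pH = 8.30

From K2 = [H⁺][CO3^2-]/[HCO3⁻]:  pH = pK2 − log₁₀([HCO3⁻]/[CO3^2-])
log₁₀(5.88) = +0.769
pH = 9.07 − (+0.769) = 8.30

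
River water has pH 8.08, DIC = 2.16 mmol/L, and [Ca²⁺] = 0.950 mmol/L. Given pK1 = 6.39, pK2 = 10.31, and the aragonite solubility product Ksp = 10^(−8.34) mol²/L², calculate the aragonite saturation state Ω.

α₂ = 1 / (1 + [H⁺]/K2 + [H⁺]²/(K1K2)) = 1 / (1 + 10^+2.23 + 10^+0.54)
   = 1 / (1 + 169.82 + 3.4674) = 1/174.29 = 0.005738
[CO3²⁻] = α₂ × DIC = 0.005738 × 2.16 = 0.01239 mmol/L = 12.39 μmol/L
Ksp = 10^(−8.34) = 4.571×10^-9
Ω = [Ca²⁺][CO3²⁻]/Ksp = (0.950×10^-3)(1.239×10^-5) / 4.571×10^-9 = 2.58

Ω = 2.58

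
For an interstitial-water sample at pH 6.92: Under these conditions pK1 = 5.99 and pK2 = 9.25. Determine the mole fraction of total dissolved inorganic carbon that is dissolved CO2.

α₀ = 1 / (1 + K1/[H⁺] + K1K2/[H⁺]²) = 1 / (1 + 10^+0.93 + 10^-1.40)
   = 1 / (1 + 8.5114 + 0.039811) = 1/9.5512 = 0.1047

α₀ = 0.105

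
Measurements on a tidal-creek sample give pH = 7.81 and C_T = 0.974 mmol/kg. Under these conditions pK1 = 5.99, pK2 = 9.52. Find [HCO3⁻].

α₁ = 1 / (1 + [H⁺]/K1 + K2/[H⁺]) = 1 / (1 + 10^-1.82 + 10^-1.71)
   = 1 / (1 + 0.015136 + 0.019498) = 1/1.0346 = 0.9665
[HCO3⁻] = α₁ × DIC = 0.9665 × 0.974 = 0.941 mmol/kg

[HCO3⁻] = 0.941 mmol/kg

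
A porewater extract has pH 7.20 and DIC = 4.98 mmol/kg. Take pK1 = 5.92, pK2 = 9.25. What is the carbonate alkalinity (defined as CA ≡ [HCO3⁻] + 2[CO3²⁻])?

CA = 4.78 mmol/kg

CA = [HCO3⁻] + 2[CO3²⁻] = (α₁ + 2α₂)·DIC
At pH 7.20: [H⁺]/K1 = 10^-1.28 = 0.052481, K2/[H⁺] = 10^-2.05 = 0.0089125
α₁ = 1/(1 + 0.052481 + 0.0089125) = 1/1.0614 = 0.9422; α₂ = α₁·K2/[H⁺] = 0.008397
α₁ + 2α₂ = 0.9590
CA = 0.9590 × 4.98 = 4.78 mmol/kg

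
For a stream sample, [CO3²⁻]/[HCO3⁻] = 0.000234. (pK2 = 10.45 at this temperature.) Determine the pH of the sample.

pH = 6.82

From K2 = [H⁺][CO3²⁻]/[HCO3⁻]:  pH = pK2 + log₁₀([CO3²⁻]/[HCO3⁻])
log₁₀(0.000234) = -3.631
pH = 10.45 + (-3.631) = 6.82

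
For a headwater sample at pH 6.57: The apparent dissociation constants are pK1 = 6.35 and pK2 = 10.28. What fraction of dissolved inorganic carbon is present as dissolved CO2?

α₀ = 1 / (1 + K1/[H⁺] + K1K2/[H⁺]²) = 1 / (1 + 10^+0.22 + 10^-3.49)
   = 1 / (1 + 1.6596 + 0.00032359) = 1/2.6599 = 0.3760

α₀ = 0.376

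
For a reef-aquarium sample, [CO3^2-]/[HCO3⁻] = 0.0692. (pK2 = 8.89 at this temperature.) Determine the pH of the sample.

pH = 7.73

From K2 = [H⁺][CO3^2-]/[HCO3⁻]:  pH = pK2 + log₁₀([CO3^2-]/[HCO3⁻])
log₁₀(0.0692) = -1.160
pH = 8.89 + (-1.160) = 7.73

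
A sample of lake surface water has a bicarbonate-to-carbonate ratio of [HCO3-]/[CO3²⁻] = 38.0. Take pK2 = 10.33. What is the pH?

pH = 8.75

From K2 = [H⁺][CO3²⁻]/[HCO3-]:  pH = pK2 − log₁₀([HCO3-]/[CO3²⁻])
log₁₀(38.0) = +1.580
pH = 10.33 − (+1.580) = 8.75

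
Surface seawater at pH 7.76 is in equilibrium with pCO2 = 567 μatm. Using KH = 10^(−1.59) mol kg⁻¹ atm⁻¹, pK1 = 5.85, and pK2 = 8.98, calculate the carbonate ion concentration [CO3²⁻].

[CO2*] = KH · pCO2 = 10^(−1.59) × 567×10^-6 = 1.457×10^-5 mol/kg
α₀ = 1/(1 + K1/[H⁺] + K1K2/[H⁺]²) = 1/(1 + 10^+1.91 + 10^+0.69) = 0.01147
DIC = [CO2*]/α₀ = 1.457×10^-5 / 0.01147 = 1.271 mmol/kg
[CO3²⁻] = α₂·DIC; α₂ = 0.05618, so [CO3²⁻] = 0.05618 × 1.271 = 0.0714 mmol/kg

[CO3²⁻] = 0.0714 mmol/kg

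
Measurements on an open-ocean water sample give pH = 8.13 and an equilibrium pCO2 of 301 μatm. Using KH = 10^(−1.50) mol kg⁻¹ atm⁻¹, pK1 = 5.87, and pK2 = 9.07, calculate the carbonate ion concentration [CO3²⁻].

[CO2*] = KH · pCO2 = 10^(−1.50) × 301×10^-6 = 9.518×10^-6 mol/kg
α₀ = 1/(1 + K1/[H⁺] + K1K2/[H⁺]²) = 1/(1 + 10^+2.26 + 10^+1.32) = 0.004905
DIC = [CO2*]/α₀ = 9.518×10^-6 / 0.004905 = 1.940 mmol/kg
[CO3²⁻] = α₂·DIC; α₂ = 0.1025, so [CO3²⁻] = 0.1025 × 1.940 = 0.199 mmol/kg

[CO3²⁻] = 0.199 mmol/kg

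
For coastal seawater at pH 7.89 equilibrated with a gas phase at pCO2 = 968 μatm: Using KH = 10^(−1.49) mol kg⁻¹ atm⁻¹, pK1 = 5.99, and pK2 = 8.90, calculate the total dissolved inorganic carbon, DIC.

DIC = 2.76 mmol/kg

[CO2*] = KH · pCO2 = 10^(−1.49) × 968×10^-6 = 3.132×10^-5 mol/kg
α₀ = 1/(1 + K1/[H⁺] + K1K2/[H⁺]²) = 1/(1 + 10^+1.90 + 10^+0.89) = 0.01134
DIC = [CO2*]/α₀ = 3.132×10^-5 / 0.01134 = 2.76 mmol/kg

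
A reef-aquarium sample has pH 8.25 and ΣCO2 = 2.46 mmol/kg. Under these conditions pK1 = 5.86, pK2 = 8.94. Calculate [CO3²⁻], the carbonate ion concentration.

[CO3²⁻] = 0.416 mmol/kg

α₂ = 1 / (1 + [H⁺]/K2 + [H⁺]²/(K1K2)) = 1 / (1 + 10^+0.69 + 10^-1.70)
   = 1 / (1 + 4.8978 + 0.019953) = 1/5.9177 = 0.1690
[CO3²⁻] = α₂ × DIC = 0.1690 × 2.46 = 0.416 mmol/kg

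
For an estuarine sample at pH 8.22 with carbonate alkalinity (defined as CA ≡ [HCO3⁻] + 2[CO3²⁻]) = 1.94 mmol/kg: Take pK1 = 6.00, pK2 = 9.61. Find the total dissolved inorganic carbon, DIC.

CA = [HCO3⁻] + 2[CO3²⁻] = (α₁ + 2α₂)·DIC
At pH 8.22: [H⁺]/K1 = 10^-2.22 = 0.0060256, K2/[H⁺] = 10^-1.39 = 0.040738
α₁ = 1/(1 + 0.0060256 + 0.040738) = 1/1.0468 = 0.9553; α₂ = α₁·K2/[H⁺] = 0.03892
α₁ + 2α₂ = 1.0332
DIC = CA / (α₁ + 2α₂) = 1.94 / 1.0332 = 1.88 mmol/kg

DIC = 1.88 mmol/kg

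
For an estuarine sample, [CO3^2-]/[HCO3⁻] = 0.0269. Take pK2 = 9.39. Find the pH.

From K2 = [H⁺][CO3^2-]/[HCO3⁻]:  pH = pK2 + log₁₀([CO3^2-]/[HCO3⁻])
log₁₀(0.0269) = -1.570
pH = 9.39 + (-1.570) = 7.82

pH = 7.82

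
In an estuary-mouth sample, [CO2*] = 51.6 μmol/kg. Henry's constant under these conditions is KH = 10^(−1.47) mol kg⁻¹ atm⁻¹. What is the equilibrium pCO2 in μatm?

KH = 10^(−1.47) = 3.388×10^-2 mol kg⁻¹ atm⁻¹
pCO2 = [CO2*]/KH = 51.6×10^-6 / 3.388×10^-2 = 1.52×10^-3 atm = 1520 μatm

pCO2 = 1520 μatm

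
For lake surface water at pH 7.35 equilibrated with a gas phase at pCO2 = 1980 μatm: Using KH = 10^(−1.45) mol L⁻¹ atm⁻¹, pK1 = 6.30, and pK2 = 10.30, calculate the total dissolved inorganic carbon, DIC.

DIC = 0.859 mmol/L

[CO2*] = KH · pCO2 = 10^(−1.45) × 1980×10^-6 = 7.025×10^-5 mol/L
α₀ = 1/(1 + K1/[H⁺] + K1K2/[H⁺]²) = 1/(1 + 10^+1.05 + 10^-1.90) = 0.08175
DIC = [CO2*]/α₀ = 7.025×10^-5 / 0.08175 = 0.859 mmol/L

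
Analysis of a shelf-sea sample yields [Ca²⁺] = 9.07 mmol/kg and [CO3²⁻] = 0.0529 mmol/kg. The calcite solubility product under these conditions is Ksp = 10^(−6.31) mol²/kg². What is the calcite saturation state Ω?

Ksp = 10^(−6.31) = 4.898×10^-7
Ω = [Ca²⁺][CO3²⁻]/Ksp = (9.07×10^-3)(0.0529×10^-3) / 4.898×10^-7 = 0.980

Ω = 0.980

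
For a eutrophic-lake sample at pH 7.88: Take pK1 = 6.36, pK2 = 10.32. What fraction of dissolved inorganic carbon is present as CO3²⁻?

α₂ = 0.00351

α₂ = 1 / (1 + [H⁺]/K2 + [H⁺]²/(K1K2)) = 1 / (1 + 10^+2.44 + 10^+0.92)
   = 1 / (1 + 275.42 + 8.3176) = 1/284.74 = 0.003512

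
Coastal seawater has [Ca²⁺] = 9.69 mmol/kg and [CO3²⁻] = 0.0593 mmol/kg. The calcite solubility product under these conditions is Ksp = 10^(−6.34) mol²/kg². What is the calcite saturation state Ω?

Ksp = 10^(−6.34) = 4.571×10^-7
Ω = [Ca²⁺][CO3²⁻]/Ksp = (9.69×10^-3)(0.0593×10^-3) / 4.571×10^-7 = 1.26

Ω = 1.26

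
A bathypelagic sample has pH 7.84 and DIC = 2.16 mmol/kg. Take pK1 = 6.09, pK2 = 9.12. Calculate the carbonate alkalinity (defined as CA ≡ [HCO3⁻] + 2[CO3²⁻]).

CA = 2.23 mmol/kg

CA = [HCO3⁻] + 2[CO3²⁻] = (α₁ + 2α₂)·DIC
At pH 7.84: [H⁺]/K1 = 10^-1.75 = 0.017783, K2/[H⁺] = 10^-1.28 = 0.052481
α₁ = 1/(1 + 0.017783 + 0.052481) = 1/1.0703 = 0.9343; α₂ = α₁·K2/[H⁺] = 0.04904
α₁ + 2α₂ = 1.0324
CA = 1.0324 × 2.16 = 2.23 mmol/kg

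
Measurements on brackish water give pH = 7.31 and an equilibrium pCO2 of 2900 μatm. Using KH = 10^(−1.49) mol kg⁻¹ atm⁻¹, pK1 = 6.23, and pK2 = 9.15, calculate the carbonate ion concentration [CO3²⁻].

[CO3²⁻] = 16.3 μmol/kg

[CO2*] = KH · pCO2 = 10^(−1.49) × 2900×10^-6 = 9.384×10^-5 mol/kg
α₀ = 1/(1 + K1/[H⁺] + K1K2/[H⁺]²) = 1/(1 + 10^+1.08 + 10^-0.76) = 0.07578
DIC = [CO2*]/α₀ = 9.384×10^-5 / 0.07578 = 1.238 mmol/kg
[CO3²⁻] = α₂·DIC; α₂ = 0.01317, so [CO3²⁻] = 0.01317 × 1.238 = 0.0163 mmol/kg = 16.3 μmol/kg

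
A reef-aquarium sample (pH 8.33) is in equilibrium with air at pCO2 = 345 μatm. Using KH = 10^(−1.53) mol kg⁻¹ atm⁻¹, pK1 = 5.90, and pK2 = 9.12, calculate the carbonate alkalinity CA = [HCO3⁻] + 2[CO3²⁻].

[CO2*] = KH · pCO2 = 10^(−1.53) × 345×10^-6 = 1.018×10^-5 mol/kg
α₀ = 1/(1 + K1/[H⁺] + K1K2/[H⁺]²) = 1/(1 + 10^+2.43 + 10^+1.64) = 0.003187
DIC = [CO2*]/α₀ = 1.018×10^-5 / 0.003187 = 3.195 mmol/kg
CA = (α₁ + 2α₂)·DIC = (0.8577 + 2×0.1391) × 3.195 = 3.63 mmol/kg

CA = 3.63 mmol/kg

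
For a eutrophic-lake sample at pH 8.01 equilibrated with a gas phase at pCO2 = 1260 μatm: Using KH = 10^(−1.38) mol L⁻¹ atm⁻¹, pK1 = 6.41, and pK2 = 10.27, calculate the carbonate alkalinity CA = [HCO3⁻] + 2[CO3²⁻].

CA = 2.11 mmol/L

[CO2*] = KH · pCO2 = 10^(−1.38) × 1260×10^-6 = 5.253×10^-5 mol/L
α₀ = 1/(1 + K1/[H⁺] + K1K2/[H⁺]²) = 1/(1 + 10^+1.60 + 10^-0.66) = 0.02437
DIC = [CO2*]/α₀ = 5.253×10^-5 / 0.02437 = 2.155 mmol/L
CA = (α₁ + 2α₂)·DIC = (0.9703 + 2×0.005332) × 2.155 = 2.11 mmol/L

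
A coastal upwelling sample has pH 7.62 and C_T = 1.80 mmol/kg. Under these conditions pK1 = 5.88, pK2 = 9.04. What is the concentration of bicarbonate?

α₁ = 1 / (1 + [H⁺]/K1 + K2/[H⁺]) = 1 / (1 + 10^-1.74 + 10^-1.42)
   = 1 / (1 + 0.018197 + 0.038019) = 1/1.0562 = 0.9468
[HCO3⁻] = α₁ × DIC = 0.9468 × 1.80 = 1.70 mmol/kg

[HCO3⁻] = 1.70 mmol/kg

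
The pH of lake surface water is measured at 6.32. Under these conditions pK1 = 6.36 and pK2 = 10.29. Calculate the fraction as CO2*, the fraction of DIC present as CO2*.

α₀ = 0.523

α₀ = 1 / (1 + K1/[H⁺] + K1K2/[H⁺]²) = 1 / (1 + 10^-0.04 + 10^-4.01)
   = 1 / (1 + 0.91201 + 9.7724×10^-5) = 1/1.9121 = 0.5230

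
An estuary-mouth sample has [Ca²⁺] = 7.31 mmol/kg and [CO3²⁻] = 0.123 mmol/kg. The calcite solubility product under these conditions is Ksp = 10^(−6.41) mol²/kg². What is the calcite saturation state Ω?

Ksp = 10^(−6.41) = 3.890×10^-7
Ω = [Ca²⁺][CO3²⁻]/Ksp = (7.31×10^-3)(0.123×10^-3) / 3.890×10^-7 = 2.31

Ω = 2.31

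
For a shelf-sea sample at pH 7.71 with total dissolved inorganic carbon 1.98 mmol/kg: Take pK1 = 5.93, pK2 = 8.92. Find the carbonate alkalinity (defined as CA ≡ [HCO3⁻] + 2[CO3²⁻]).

CA = 2.06 mmol/kg

CA = [HCO3⁻] + 2[CO3²⁻] = (α₁ + 2α₂)·DIC
At pH 7.71: [H⁺]/K1 = 10^-1.78 = 0.016596, K2/[H⁺] = 10^-1.21 = 0.061660
α₁ = 1/(1 + 0.016596 + 0.061660) = 1/1.0783 = 0.9274; α₂ = α₁·K2/[H⁺] = 0.05718
α₁ + 2α₂ = 1.0418
CA = 1.0418 × 1.98 = 2.06 mmol/kg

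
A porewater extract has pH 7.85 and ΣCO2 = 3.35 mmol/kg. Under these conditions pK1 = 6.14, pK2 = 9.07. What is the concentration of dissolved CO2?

[CO2*] = 0.0605 mmol/kg

α₀ = 1 / (1 + K1/[H⁺] + K1K2/[H⁺]²) = 1 / (1 + 10^+1.71 + 10^+0.49)
   = 1 / (1 + 51.286 + 3.0903) = 1/55.376 = 0.01806
[CO2*] = α₀ × DIC = 0.01806 × 3.35 = 0.0605 mmol/kg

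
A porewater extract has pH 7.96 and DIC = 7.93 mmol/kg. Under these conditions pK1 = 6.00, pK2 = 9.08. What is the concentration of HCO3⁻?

α₁ = 1 / (1 + [H⁺]/K1 + K2/[H⁺]) = 1 / (1 + 10^-1.96 + 10^-1.12)
   = 1 / (1 + 0.010965 + 0.075858) = 1/1.0868 = 0.9201
[HCO3⁻] = α₁ × DIC = 0.9201 × 7.93 = 7.30 mmol/kg

[HCO3⁻] = 7.30 mmol/kg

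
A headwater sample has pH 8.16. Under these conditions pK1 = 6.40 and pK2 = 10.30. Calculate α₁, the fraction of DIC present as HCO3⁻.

α₁ = 0.976

α₁ = 1 / (1 + [H⁺]/K1 + K2/[H⁺]) = 1 / (1 + 10^-1.76 + 10^-2.14)
   = 1 / (1 + 0.017378 + 0.0072444) = 1/1.0246 = 0.9760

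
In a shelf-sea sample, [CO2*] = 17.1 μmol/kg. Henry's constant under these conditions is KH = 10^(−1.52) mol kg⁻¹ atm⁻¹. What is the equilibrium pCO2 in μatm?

KH = 10^(−1.52) = 3.020×10^-2 mol kg⁻¹ atm⁻¹
pCO2 = [CO2*]/KH = 17.1×10^-6 / 3.020×10^-2 = 5.66×10^-4 atm = 566 μatm

pCO2 = 566 μatm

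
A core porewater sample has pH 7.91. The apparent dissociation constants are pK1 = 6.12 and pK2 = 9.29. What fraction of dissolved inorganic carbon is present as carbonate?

α₂ = 0.0394

α₂ = 1 / (1 + [H⁺]/K2 + [H⁺]²/(K1K2)) = 1 / (1 + 10^+1.38 + 10^-0.41)
   = 1 / (1 + 23.988 + 0.38905) = 1/25.377 = 0.03941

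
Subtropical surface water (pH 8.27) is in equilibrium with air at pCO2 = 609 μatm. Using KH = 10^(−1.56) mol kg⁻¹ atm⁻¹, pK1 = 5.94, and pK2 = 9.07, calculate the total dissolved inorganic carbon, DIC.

[CO2*] = KH · pCO2 = 10^(−1.56) × 609×10^-6 = 1.677×10^-5 mol/kg
α₀ = 1/(1 + K1/[H⁺] + K1K2/[H⁺]²) = 1/(1 + 10^+2.33 + 10^+1.53) = 0.004021
DIC = [CO2*]/α₀ = 1.677×10^-5 / 0.004021 = 4.17 mmol/kg

DIC = 4.17 mmol/kg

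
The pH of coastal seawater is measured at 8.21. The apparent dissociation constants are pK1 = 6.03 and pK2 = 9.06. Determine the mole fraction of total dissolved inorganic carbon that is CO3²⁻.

α₂ = 0.123

α₂ = 1 / (1 + [H⁺]/K2 + [H⁺]²/(K1K2)) = 1 / (1 + 10^+0.85 + 10^-1.33)
   = 1 / (1 + 7.0795 + 0.046774) = 1/8.1262 = 0.1231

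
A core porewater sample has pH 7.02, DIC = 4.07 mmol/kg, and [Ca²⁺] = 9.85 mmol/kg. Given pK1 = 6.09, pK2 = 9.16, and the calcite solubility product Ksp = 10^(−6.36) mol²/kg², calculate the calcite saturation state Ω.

α₂ = 1 / (1 + [H⁺]/K2 + [H⁺]²/(K1K2)) = 1 / (1 + 10^+2.14 + 10^+1.21)
   = 1 / (1 + 138.04 + 16.218) = 1/155.26 = 0.006441
[CO3²⁻] = α₂ × DIC = 0.006441 × 4.07 = 0.02621 mmol/kg
Ksp = 10^(−6.36) = 4.365×10^-7
Ω = [Ca²⁺][CO3²⁻]/Ksp = (9.85×10^-3)(2.621×10^-5) / 4.365×10^-7 = 0.592

Ω = 0.592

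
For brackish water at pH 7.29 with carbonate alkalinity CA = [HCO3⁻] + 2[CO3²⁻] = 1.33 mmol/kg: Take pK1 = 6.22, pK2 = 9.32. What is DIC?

CA = [HCO3⁻] + 2[CO3²⁻] = (α₁ + 2α₂)·DIC
At pH 7.29: [H⁺]/K1 = 10^-1.07 = 0.085114, K2/[H⁺] = 10^-2.03 = 0.0093325
α₁ = 1/(1 + 0.085114 + 0.0093325) = 1/1.0944 = 0.9137; α₂ = α₁·K2/[H⁺] = 0.008527
α₁ + 2α₂ = 0.9308
DIC = CA / (α₁ + 2α₂) = 1.33 / 0.9308 = 1.43 mmol/kg

DIC = 1.43 mmol/kg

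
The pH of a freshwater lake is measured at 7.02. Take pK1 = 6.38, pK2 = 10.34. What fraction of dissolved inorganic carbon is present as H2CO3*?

α₀ = 1 / (1 + K1/[H⁺] + K1K2/[H⁺]²) = 1 / (1 + 10^+0.64 + 10^-2.68)
   = 1 / (1 + 4.3652 + 0.0020893) = 1/5.3672 = 0.1863

α₀ = 0.186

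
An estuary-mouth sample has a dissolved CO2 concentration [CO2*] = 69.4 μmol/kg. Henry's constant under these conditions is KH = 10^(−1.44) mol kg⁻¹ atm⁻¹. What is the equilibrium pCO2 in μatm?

pCO2 = 1910 μatm

KH = 10^(−1.44) = 3.631×10^-2 mol kg⁻¹ atm⁻¹
pCO2 = [CO2*]/KH = 69.4×10^-6 / 3.631×10^-2 = 1.91×10^-3 atm = 1910 μatm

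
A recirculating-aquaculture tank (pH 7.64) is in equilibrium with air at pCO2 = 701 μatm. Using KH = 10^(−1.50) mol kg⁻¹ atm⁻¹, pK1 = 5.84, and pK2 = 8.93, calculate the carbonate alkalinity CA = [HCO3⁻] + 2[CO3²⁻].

CA = 1.54 mmol/kg

[CO2*] = KH · pCO2 = 10^(−1.50) × 701×10^-6 = 2.217×10^-5 mol/kg
α₀ = 1/(1 + K1/[H⁺] + K1K2/[H⁺]²) = 1/(1 + 10^+1.80 + 10^+0.51) = 0.01485
DIC = [CO2*]/α₀ = 2.217×10^-5 / 0.01485 = 1.493 mmol/kg
CA = (α₁ + 2α₂)·DIC = (0.9371 + 2×0.04806) × 1.493 = 1.54 mmol/kg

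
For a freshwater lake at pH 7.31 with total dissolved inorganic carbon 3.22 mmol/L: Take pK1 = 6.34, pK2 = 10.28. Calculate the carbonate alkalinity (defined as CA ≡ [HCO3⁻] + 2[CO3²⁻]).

CA = [HCO3⁻] + 2[CO3²⁻] = (α₁ + 2α₂)·DIC
At pH 7.31: [H⁺]/K1 = 10^-0.97 = 0.10715, K2/[H⁺] = 10^-2.97 = 0.0010715
α₁ = 1/(1 + 0.10715 + 0.0010715) = 1/1.1082 = 0.9023; α₂ = α₁·K2/[H⁺] = 0.0009669
α₁ + 2α₂ = 0.9043
CA = 0.9043 × 3.22 = 2.91 mmol/L

CA = 2.91 mmol/L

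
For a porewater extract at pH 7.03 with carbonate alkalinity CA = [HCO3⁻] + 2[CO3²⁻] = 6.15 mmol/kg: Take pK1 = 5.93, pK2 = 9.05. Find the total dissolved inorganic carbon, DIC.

CA = [HCO3⁻] + 2[CO3²⁻] = (α₁ + 2α₂)·DIC
At pH 7.03: [H⁺]/K1 = 10^-1.10 = 0.079433, K2/[H⁺] = 10^-2.02 = 0.0095499
α₁ = 1/(1 + 0.079433 + 0.0095499) = 1/1.0890 = 0.9183; α₂ = α₁·K2/[H⁺] = 0.008770
α₁ + 2α₂ = 0.9358
DIC = CA / (α₁ + 2α₂) = 6.15 / 0.9358 = 6.57 mmol/kg

DIC = 6.57 mmol/kg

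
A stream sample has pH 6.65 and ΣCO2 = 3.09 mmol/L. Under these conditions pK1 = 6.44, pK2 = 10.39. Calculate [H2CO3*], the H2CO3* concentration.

α₀ = 1 / (1 + K1/[H⁺] + K1K2/[H⁺]²) = 1 / (1 + 10^+0.21 + 10^-3.53)
   = 1 / (1 + 1.6218 + 0.00029512) = 1/2.6221 = 0.3814
[CO2*] = α₀ × DIC = 0.3814 × 3.09 = 1.18 mmol/L

[CO2*] = 1.18 mmol/L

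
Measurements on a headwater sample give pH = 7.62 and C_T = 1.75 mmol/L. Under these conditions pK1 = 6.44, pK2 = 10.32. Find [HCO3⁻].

α₁ = 1 / (1 + [H⁺]/K1 + K2/[H⁺]) = 1 / (1 + 10^-1.18 + 10^-2.70)
   = 1 / (1 + 0.066069 + 0.0019953) = 1/1.0681 = 0.9363
[HCO3⁻] = α₁ × DIC = 0.9363 × 1.75 = 1.64 mmol/L

[HCO3⁻] = 1.64 mmol/L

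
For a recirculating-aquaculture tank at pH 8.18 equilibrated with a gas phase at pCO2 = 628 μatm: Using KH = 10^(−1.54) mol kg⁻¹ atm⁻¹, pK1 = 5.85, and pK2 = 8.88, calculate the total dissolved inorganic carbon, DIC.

[CO2*] = KH · pCO2 = 10^(−1.54) × 628×10^-6 = 1.811×10^-5 mol/kg
α₀ = 1/(1 + K1/[H⁺] + K1K2/[H⁺]²) = 1/(1 + 10^+2.33 + 10^+1.63) = 0.003884
DIC = [CO2*]/α₀ = 1.811×10^-5 / 0.003884 = 4.66 mmol/kg

DIC = 4.66 mmol/kg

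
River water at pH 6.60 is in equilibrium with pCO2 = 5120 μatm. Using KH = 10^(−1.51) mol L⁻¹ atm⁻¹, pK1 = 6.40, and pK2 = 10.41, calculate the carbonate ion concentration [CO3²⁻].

[CO2*] = KH · pCO2 = 10^(−1.51) × 5120×10^-6 = 1.582×10^-4 mol/L
α₀ = 1/(1 + K1/[H⁺] + K1K2/[H⁺]²) = 1/(1 + 10^+0.20 + 10^-3.61) = 0.3868
DIC = [CO2*]/α₀ = 1.582×10^-4 / 0.3868 = 0.4090 mmol/L
[CO3²⁻] = α₂·DIC; α₂ = 9.495×10^-5, so [CO3²⁻] = 9.495×10^-5 × 0.4090 = 3.88×10^-5 mmol/L = 0.0388 μmol/L

[CO3²⁻] = 0.0388 μmol/L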